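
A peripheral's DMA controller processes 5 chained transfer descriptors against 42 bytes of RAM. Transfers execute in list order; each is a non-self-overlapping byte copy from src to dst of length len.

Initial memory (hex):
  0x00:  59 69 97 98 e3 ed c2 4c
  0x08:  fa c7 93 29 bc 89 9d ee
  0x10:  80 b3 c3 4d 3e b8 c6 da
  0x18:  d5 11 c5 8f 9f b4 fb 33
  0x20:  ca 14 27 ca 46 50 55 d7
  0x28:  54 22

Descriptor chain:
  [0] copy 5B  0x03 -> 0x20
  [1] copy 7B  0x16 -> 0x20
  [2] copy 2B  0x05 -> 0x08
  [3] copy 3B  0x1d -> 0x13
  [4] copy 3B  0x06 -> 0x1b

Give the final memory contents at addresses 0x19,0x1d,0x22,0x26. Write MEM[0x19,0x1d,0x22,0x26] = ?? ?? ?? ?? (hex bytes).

MEM[0x19,0x1d,0x22,0x26] = 11 ed d5 9f

[0] 0x03->0x20 len=5 : 98 e3 ed c2 4c
[1] 0x16->0x20 len=7 : c6 da d5 11 c5 8f 9f
[2] 0x05->0x08 len=2 : ed c2
[3] 0x1d->0x13 len=3 : b4 fb 33
[4] 0x06->0x1b len=3 : c2 4c ed
query mem[0x19]=0x11, mem[0x1d]=0xed, mem[0x22]=0xd5, mem[0x26]=0x9f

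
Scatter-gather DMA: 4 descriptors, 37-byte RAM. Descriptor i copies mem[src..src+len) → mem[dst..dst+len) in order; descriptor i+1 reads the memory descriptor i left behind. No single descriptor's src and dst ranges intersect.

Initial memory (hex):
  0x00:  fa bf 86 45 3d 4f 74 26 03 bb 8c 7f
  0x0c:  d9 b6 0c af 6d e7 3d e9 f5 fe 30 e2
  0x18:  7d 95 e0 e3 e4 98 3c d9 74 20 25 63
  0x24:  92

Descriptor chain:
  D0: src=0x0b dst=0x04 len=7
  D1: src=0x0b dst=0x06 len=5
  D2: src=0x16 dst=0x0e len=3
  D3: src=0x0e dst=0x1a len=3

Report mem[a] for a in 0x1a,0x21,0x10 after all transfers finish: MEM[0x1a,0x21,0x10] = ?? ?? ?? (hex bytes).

D0: mem[0x04..0x0a] <- [7f d9 b6 0c af 6d e7]
D1: mem[0x06..0x0a] <- [7f d9 b6 0c af]
D2: mem[0x0e..0x10] <- [30 e2 7d]
D3: mem[0x1a..0x1c] <- [30 e2 7d]
query mem[0x1a]=0x30, mem[0x21]=0x20, mem[0x10]=0x7d

MEM[0x1a,0x21,0x10] = 30 20 7d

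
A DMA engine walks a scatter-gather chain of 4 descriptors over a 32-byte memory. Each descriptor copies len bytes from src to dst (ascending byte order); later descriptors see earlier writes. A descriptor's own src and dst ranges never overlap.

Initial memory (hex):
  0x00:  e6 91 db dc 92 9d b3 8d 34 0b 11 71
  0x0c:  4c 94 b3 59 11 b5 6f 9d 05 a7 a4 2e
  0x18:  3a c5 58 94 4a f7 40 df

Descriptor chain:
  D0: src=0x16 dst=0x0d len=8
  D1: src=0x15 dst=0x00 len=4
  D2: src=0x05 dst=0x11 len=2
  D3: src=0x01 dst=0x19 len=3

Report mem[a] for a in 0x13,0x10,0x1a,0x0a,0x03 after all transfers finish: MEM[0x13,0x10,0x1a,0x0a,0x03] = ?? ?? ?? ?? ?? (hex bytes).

  after D0: wrote 8B at 0x0d = a42e3ac558944af7
  after D1: wrote 4B at 0x00 = a7a42e3a
  after D2: wrote 2B at 0x11 = 9db3
  after D3: wrote 3B at 0x19 = a42e3a
query mem[0x13]=0x4a, mem[0x10]=0xc5, mem[0x1a]=0x2e, mem[0x0a]=0x11, mem[0x03]=0x3a

MEM[0x13,0x10,0x1a,0x0a,0x03] = 4a c5 2e 11 3a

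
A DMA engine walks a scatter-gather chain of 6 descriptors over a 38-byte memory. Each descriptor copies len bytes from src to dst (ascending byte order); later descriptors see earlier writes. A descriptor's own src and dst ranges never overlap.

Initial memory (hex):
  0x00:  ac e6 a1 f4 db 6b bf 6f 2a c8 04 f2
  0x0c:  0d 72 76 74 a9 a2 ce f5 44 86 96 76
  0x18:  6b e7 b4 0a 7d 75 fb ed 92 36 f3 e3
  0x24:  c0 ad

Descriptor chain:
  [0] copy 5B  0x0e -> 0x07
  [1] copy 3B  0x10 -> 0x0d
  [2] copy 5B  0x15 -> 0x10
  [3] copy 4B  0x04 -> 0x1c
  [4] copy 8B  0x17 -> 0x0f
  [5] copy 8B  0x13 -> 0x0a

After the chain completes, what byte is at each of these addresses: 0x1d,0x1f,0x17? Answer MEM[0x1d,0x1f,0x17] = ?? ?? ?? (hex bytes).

MEM[0x1d,0x1f,0x17] = 6b 76 76

[0] 0x0e->0x07 len=5 : 76 74 a9 a2 ce
[1] 0x10->0x0d len=3 : a9 a2 ce
[2] 0x15->0x10 len=5 : 86 96 76 6b e7
[3] 0x04->0x1c len=4 : db 6b bf 76
[4] 0x17->0x0f len=8 : 76 6b e7 b4 0a db 6b bf
[5] 0x13->0x0a len=8 : 0a db 6b bf 76 6b e7 b4
query mem[0x1d]=0x6b, mem[0x1f]=0x76, mem[0x17]=0x76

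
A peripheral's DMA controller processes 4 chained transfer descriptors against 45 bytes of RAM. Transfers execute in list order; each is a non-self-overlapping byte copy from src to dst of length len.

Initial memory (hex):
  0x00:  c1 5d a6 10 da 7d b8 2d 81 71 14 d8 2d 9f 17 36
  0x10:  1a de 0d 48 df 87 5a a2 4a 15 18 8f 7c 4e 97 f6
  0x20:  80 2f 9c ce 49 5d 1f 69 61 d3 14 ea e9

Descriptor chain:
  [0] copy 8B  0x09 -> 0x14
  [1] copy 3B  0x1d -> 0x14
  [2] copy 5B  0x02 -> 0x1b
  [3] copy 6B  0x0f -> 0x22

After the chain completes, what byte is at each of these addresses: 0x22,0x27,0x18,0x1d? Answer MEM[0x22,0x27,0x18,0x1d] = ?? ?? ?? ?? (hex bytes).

[0] 0x09->0x14 len=8 : 71 14 d8 2d 9f 17 36 1a
[1] 0x1d->0x14 len=3 : 4e 97 f6
[2] 0x02->0x1b len=5 : a6 10 da 7d b8
[3] 0x0f->0x22 len=6 : 36 1a de 0d 48 4e
query mem[0x22]=0x36, mem[0x27]=0x4e, mem[0x18]=0x9f, mem[0x1d]=0xda

MEM[0x22,0x27,0x18,0x1d] = 36 4e 9f da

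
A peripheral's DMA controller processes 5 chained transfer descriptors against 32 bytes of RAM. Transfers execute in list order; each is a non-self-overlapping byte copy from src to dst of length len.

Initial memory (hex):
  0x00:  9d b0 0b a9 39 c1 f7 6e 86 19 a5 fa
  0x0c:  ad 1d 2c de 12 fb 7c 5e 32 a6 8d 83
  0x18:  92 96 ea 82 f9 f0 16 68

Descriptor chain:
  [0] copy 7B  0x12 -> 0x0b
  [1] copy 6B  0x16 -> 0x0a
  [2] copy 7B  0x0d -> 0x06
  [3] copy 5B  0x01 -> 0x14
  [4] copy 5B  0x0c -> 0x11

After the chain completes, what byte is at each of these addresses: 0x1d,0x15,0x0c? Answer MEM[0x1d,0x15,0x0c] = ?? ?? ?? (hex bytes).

MEM[0x1d,0x15,0x0c] = f0 83 5e

#0 dst[0x0b+7] := {0x7c,0x5e,0x32,0xa6,0x8d,0x83,0x92}
#1 dst[0x0a+6] := {0x8d,0x83,0x92,0x96,0xea,0x82}
#2 dst[0x06+7] := {0x96,0xea,0x82,0x83,0x92,0x7c,0x5e}
#3 dst[0x14+5] := {0xb0,0x0b,0xa9,0x39,0xc1}
#4 dst[0x11+5] := {0x5e,0x96,0xea,0x82,0x83}
query mem[0x1d]=0xf0, mem[0x15]=0x83, mem[0x0c]=0x5e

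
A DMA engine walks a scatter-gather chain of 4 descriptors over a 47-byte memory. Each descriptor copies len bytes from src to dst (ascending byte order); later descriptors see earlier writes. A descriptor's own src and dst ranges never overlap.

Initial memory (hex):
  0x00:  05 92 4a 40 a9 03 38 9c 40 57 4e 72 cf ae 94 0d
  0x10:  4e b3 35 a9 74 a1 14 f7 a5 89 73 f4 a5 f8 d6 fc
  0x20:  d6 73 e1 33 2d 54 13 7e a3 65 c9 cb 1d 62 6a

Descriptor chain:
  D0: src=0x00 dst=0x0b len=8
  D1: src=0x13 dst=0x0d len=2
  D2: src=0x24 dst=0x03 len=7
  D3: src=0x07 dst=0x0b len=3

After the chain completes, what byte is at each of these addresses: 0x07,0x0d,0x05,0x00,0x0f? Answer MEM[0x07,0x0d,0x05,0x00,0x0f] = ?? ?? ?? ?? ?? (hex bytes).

[0] 0x00->0x0b len=8 : 05 92 4a 40 a9 03 38 9c
[1] 0x13->0x0d len=2 : a9 74
[2] 0x24->0x03 len=7 : 2d 54 13 7e a3 65 c9
[3] 0x07->0x0b len=3 : a3 65 c9
query mem[0x07]=0xa3, mem[0x0d]=0xc9, mem[0x05]=0x13, mem[0x00]=0x05, mem[0x0f]=0xa9

MEM[0x07,0x0d,0x05,0x00,0x0f] = a3 c9 13 05 a9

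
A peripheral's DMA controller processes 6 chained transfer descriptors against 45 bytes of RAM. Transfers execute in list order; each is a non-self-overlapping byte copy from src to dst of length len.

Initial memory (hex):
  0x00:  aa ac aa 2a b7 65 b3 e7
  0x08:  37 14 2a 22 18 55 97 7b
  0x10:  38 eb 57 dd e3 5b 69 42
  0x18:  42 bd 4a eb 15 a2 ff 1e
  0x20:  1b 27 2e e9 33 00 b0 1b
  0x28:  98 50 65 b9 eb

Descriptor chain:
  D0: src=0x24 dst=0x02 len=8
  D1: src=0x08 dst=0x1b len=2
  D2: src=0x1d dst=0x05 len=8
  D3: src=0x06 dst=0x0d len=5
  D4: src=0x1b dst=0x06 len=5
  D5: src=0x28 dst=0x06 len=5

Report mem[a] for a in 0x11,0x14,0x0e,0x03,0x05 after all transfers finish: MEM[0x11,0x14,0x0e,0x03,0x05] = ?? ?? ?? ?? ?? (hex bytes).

MEM[0x11,0x14,0x0e,0x03,0x05] = 2e e3 1e 00 a2

#0 dst[0x02+8] := {0x33,0x00,0xb0,0x1b,0x98,0x50,0x65,0xb9}
#1 dst[0x1b+2] := {0x65,0xb9}
#2 dst[0x05+8] := {0xa2,0xff,0x1e,0x1b,0x27,0x2e,0xe9,0x33}
#3 dst[0x0d+5] := {0xff,0x1e,0x1b,0x27,0x2e}
#4 dst[0x06+5] := {0x65,0xb9,0xa2,0xff,0x1e}
#5 dst[0x06+5] := {0x98,0x50,0x65,0xb9,0xeb}
query mem[0x11]=0x2e, mem[0x14]=0xe3, mem[0x0e]=0x1e, mem[0x03]=0x00, mem[0x05]=0xa2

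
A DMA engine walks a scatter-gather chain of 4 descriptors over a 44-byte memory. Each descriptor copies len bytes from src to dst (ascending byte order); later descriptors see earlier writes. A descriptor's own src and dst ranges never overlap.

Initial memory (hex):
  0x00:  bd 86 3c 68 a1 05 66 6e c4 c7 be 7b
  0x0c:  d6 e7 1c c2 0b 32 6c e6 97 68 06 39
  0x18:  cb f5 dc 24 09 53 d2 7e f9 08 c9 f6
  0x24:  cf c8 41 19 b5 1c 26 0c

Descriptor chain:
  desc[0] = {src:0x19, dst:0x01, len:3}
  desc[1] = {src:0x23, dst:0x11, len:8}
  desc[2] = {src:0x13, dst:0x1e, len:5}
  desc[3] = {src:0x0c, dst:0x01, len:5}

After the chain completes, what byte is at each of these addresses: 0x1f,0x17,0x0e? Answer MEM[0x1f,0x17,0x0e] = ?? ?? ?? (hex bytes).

MEM[0x1f,0x17,0x0e] = 41 1c 1c

  after D0: wrote 3B at 0x01 = f5dc24
  after D1: wrote 8B at 0x11 = f6cfc84119b51c26
  after D2: wrote 5B at 0x1e = c84119b51c
  after D3: wrote 5B at 0x01 = d6e71cc20b
query mem[0x1f]=0x41, mem[0x17]=0x1c, mem[0x0e]=0x1c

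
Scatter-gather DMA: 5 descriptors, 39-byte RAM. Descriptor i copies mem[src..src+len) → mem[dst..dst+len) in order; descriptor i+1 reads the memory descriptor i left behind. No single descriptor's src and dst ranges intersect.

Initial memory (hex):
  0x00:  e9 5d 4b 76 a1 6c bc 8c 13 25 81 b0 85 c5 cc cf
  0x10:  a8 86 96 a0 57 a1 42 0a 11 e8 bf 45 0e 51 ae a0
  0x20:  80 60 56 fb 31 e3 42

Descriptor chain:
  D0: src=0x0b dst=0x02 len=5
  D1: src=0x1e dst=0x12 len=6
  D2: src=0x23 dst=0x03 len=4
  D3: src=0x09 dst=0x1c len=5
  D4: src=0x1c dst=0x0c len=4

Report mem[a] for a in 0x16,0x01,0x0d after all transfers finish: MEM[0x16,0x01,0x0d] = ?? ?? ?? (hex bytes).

MEM[0x16,0x01,0x0d] = 56 5d 81

  after D0: wrote 5B at 0x02 = b085c5cccf
  after D1: wrote 6B at 0x12 = aea0806056fb
  after D2: wrote 4B at 0x03 = fb31e342
  after D3: wrote 5B at 0x1c = 2581b085c5
  after D4: wrote 4B at 0x0c = 2581b085
query mem[0x16]=0x56, mem[0x01]=0x5d, mem[0x0d]=0x81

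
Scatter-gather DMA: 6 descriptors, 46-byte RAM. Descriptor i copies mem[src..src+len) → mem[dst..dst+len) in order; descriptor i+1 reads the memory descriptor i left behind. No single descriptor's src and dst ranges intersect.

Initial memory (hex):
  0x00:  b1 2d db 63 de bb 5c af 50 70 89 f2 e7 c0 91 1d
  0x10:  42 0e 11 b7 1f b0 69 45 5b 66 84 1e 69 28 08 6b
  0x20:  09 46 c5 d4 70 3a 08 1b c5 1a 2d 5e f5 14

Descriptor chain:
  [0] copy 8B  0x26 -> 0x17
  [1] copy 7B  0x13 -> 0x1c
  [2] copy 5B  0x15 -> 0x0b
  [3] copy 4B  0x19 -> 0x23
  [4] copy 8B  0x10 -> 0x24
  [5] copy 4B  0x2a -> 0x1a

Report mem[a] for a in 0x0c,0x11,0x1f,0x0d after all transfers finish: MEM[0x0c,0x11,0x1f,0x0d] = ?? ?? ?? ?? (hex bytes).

MEM[0x0c,0x11,0x1f,0x0d] = 69 0e 69 08

[0] 0x26->0x17 len=8 : 08 1b c5 1a 2d 5e f5 14
[1] 0x13->0x1c len=7 : b7 1f b0 69 08 1b c5
[2] 0x15->0x0b len=5 : b0 69 08 1b c5
[3] 0x19->0x23 len=4 : c5 1a 2d b7
[4] 0x10->0x24 len=8 : 42 0e 11 b7 1f b0 69 08
[5] 0x2a->0x1a len=4 : 69 08 f5 14
query mem[0x0c]=0x69, mem[0x11]=0x0e, mem[0x1f]=0x69, mem[0x0d]=0x08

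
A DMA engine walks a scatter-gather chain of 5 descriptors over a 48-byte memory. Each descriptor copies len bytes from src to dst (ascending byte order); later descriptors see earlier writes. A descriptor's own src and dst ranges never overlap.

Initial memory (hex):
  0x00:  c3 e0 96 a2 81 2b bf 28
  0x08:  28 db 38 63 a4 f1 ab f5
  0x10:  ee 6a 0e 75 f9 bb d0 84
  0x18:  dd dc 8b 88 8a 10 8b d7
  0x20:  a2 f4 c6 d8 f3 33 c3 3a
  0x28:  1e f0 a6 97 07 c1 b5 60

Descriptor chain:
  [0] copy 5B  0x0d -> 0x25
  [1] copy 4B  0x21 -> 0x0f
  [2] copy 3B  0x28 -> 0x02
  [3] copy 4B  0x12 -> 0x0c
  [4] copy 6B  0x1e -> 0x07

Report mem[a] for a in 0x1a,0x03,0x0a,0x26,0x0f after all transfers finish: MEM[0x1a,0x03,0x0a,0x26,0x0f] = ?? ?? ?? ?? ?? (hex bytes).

D0: mem[0x25..0x29] <- [f1 ab f5 ee 6a]
D1: mem[0x0f..0x12] <- [f4 c6 d8 f3]
D2: mem[0x02..0x04] <- [ee 6a a6]
D3: mem[0x0c..0x0f] <- [f3 75 f9 bb]
D4: mem[0x07..0x0c] <- [8b d7 a2 f4 c6 d8]
query mem[0x1a]=0x8b, mem[0x03]=0x6a, mem[0x0a]=0xf4, mem[0x26]=0xab, mem[0x0f]=0xbb

MEM[0x1a,0x03,0x0a,0x26,0x0f] = 8b 6a f4 ab bb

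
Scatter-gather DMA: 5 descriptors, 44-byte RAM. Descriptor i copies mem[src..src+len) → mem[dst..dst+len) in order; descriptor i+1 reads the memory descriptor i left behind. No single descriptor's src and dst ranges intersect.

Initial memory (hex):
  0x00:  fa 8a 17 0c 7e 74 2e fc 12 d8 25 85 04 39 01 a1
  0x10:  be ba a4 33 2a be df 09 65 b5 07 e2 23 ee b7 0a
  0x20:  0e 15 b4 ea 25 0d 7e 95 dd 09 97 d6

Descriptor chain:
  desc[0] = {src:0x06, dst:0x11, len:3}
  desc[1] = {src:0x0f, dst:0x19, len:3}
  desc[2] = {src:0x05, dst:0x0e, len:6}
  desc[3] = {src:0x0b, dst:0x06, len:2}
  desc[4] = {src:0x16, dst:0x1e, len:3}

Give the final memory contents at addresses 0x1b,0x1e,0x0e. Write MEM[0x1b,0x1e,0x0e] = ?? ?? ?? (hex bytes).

MEM[0x1b,0x1e,0x0e] = 2e df 74

  after D0: wrote 3B at 0x11 = 2efc12
  after D1: wrote 3B at 0x19 = a1be2e
  after D2: wrote 6B at 0x0e = 742efc12d825
  after D3: wrote 2B at 0x06 = 8504
  after D4: wrote 3B at 0x1e = df0965
query mem[0x1b]=0x2e, mem[0x1e]=0xdf, mem[0x0e]=0x74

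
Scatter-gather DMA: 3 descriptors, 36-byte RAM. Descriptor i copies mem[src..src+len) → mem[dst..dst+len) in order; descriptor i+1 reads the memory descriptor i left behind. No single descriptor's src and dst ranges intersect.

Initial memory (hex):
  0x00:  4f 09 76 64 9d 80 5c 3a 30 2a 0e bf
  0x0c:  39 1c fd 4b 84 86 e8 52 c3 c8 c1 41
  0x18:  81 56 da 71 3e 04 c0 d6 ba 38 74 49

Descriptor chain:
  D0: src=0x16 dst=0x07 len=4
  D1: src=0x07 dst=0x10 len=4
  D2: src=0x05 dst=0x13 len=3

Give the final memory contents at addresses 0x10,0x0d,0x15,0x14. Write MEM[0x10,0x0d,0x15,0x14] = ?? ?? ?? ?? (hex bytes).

#0 dst[0x07+4] := {0xc1,0x41,0x81,0x56}
#1 dst[0x10+4] := {0xc1,0x41,0x81,0x56}
#2 dst[0x13+3] := {0x80,0x5c,0xc1}
query mem[0x10]=0xc1, mem[0x0d]=0x1c, mem[0x15]=0xc1, mem[0x14]=0x5c

MEM[0x10,0x0d,0x15,0x14] = c1 1c c1 5c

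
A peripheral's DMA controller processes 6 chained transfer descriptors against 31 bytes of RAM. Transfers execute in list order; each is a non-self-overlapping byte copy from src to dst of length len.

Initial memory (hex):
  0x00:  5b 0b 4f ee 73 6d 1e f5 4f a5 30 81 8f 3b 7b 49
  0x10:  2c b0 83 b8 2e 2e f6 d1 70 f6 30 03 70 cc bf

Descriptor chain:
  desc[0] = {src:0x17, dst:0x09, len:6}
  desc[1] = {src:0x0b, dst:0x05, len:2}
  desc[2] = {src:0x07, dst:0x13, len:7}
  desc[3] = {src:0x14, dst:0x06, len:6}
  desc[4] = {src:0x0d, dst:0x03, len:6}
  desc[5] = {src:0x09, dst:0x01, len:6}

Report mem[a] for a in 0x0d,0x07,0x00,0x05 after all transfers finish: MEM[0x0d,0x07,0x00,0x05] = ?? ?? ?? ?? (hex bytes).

MEM[0x0d,0x07,0x00,0x05] = 03 b0 5b 03

#0 dst[0x09+6] := {0xd1,0x70,0xf6,0x30,0x03,0x70}
#1 dst[0x05+2] := {0xf6,0x30}
#2 dst[0x13+7] := {0xf5,0x4f,0xd1,0x70,0xf6,0x30,0x03}
#3 dst[0x06+6] := {0x4f,0xd1,0x70,0xf6,0x30,0x03}
#4 dst[0x03+6] := {0x03,0x70,0x49,0x2c,0xb0,0x83}
#5 dst[0x01+6] := {0xf6,0x30,0x03,0x30,0x03,0x70}
query mem[0x0d]=0x03, mem[0x07]=0xb0, mem[0x00]=0x5b, mem[0x05]=0x03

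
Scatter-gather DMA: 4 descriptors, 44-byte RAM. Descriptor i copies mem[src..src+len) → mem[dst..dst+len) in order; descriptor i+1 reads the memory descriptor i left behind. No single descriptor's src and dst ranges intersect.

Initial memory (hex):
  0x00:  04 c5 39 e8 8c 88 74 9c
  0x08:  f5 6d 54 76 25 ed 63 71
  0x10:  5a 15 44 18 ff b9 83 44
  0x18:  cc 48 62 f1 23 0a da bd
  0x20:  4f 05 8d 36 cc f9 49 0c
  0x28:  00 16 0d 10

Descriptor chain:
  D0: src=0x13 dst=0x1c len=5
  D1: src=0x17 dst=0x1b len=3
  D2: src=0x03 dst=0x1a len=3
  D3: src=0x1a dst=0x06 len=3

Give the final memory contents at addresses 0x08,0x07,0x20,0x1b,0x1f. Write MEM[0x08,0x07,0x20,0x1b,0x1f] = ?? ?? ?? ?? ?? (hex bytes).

MEM[0x08,0x07,0x20,0x1b,0x1f] = 88 8c 44 8c 83

  after D0: wrote 5B at 0x1c = 18ffb98344
  after D1: wrote 3B at 0x1b = 44cc48
  after D2: wrote 3B at 0x1a = e88c88
  after D3: wrote 3B at 0x06 = e88c88
query mem[0x08]=0x88, mem[0x07]=0x8c, mem[0x20]=0x44, mem[0x1b]=0x8c, mem[0x1f]=0x83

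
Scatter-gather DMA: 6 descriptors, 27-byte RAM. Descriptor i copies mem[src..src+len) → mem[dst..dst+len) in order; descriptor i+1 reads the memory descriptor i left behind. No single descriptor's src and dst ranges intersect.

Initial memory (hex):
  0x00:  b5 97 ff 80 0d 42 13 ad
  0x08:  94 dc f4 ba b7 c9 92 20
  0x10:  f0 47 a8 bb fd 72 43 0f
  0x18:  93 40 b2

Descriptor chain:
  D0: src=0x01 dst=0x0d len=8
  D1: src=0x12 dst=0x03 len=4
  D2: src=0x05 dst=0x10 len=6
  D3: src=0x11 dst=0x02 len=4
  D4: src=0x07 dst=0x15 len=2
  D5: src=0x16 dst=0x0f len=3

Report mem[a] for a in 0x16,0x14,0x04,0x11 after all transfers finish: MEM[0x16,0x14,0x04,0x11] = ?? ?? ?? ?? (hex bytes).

[0] 0x01->0x0d len=8 : 97 ff 80 0d 42 13 ad 94
[1] 0x12->0x03 len=4 : 13 ad 94 72
[2] 0x05->0x10 len=6 : 94 72 ad 94 dc f4
[3] 0x11->0x02 len=4 : 72 ad 94 dc
[4] 0x07->0x15 len=2 : ad 94
[5] 0x16->0x0f len=3 : 94 0f 93
query mem[0x16]=0x94, mem[0x14]=0xdc, mem[0x04]=0x94, mem[0x11]=0x93

MEM[0x16,0x14,0x04,0x11] = 94 dc 94 93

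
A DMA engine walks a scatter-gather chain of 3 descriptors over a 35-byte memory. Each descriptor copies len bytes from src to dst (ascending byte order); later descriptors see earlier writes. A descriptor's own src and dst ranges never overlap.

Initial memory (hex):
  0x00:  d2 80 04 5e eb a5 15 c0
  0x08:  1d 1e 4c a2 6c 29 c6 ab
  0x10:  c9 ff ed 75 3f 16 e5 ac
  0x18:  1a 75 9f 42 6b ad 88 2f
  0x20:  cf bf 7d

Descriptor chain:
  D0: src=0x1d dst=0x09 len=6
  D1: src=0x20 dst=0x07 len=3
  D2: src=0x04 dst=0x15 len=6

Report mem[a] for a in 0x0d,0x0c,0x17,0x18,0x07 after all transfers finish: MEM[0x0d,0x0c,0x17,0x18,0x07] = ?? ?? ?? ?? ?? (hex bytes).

#0 dst[0x09+6] := {0xad,0x88,0x2f,0xcf,0xbf,0x7d}
#1 dst[0x07+3] := {0xcf,0xbf,0x7d}
#2 dst[0x15+6] := {0xeb,0xa5,0x15,0xcf,0xbf,0x7d}
query mem[0x0d]=0xbf, mem[0x0c]=0xcf, mem[0x17]=0x15, mem[0x18]=0xcf, mem[0x07]=0xcf

MEM[0x0d,0x0c,0x17,0x18,0x07] = bf cf 15 cf cf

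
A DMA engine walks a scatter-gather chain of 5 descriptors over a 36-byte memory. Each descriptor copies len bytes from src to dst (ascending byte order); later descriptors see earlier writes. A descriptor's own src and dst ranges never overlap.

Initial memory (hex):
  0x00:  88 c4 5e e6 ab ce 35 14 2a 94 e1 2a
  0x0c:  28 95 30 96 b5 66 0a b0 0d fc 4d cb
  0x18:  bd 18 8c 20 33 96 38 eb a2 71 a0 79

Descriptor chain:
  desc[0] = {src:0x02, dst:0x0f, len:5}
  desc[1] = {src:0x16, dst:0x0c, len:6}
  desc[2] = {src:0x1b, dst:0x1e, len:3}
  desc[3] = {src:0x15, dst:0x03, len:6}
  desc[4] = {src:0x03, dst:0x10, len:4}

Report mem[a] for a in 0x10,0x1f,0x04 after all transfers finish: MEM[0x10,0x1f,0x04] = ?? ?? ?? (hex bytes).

#0 dst[0x0f+5] := {0x5e,0xe6,0xab,0xce,0x35}
#1 dst[0x0c+6] := {0x4d,0xcb,0xbd,0x18,0x8c,0x20}
#2 dst[0x1e+3] := {0x20,0x33,0x96}
#3 dst[0x03+6] := {0xfc,0x4d,0xcb,0xbd,0x18,0x8c}
#4 dst[0x10+4] := {0xfc,0x4d,0xcb,0xbd}
query mem[0x10]=0xfc, mem[0x1f]=0x33, mem[0x04]=0x4d

MEM[0x10,0x1f,0x04] = fc 33 4d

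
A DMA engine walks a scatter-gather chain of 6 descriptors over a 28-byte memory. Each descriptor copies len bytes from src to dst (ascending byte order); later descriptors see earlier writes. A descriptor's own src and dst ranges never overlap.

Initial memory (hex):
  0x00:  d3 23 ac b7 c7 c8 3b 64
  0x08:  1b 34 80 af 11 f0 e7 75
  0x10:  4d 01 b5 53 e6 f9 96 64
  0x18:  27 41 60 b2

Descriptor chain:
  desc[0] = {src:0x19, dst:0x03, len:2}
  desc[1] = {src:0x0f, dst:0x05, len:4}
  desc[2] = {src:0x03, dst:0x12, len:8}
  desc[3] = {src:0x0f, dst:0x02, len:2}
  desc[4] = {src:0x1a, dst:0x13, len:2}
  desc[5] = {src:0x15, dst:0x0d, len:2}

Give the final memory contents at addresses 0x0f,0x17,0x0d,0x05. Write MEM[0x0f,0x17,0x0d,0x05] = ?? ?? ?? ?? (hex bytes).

MEM[0x0f,0x17,0x0d,0x05] = 75 b5 4d 75

  after D0: wrote 2B at 0x03 = 4160
  after D1: wrote 4B at 0x05 = 754d01b5
  after D2: wrote 8B at 0x12 = 4160754d01b53480
  after D3: wrote 2B at 0x02 = 754d
  after D4: wrote 2B at 0x13 = 60b2
  after D5: wrote 2B at 0x0d = 4d01
query mem[0x0f]=0x75, mem[0x17]=0xb5, mem[0x0d]=0x4d, mem[0x05]=0x75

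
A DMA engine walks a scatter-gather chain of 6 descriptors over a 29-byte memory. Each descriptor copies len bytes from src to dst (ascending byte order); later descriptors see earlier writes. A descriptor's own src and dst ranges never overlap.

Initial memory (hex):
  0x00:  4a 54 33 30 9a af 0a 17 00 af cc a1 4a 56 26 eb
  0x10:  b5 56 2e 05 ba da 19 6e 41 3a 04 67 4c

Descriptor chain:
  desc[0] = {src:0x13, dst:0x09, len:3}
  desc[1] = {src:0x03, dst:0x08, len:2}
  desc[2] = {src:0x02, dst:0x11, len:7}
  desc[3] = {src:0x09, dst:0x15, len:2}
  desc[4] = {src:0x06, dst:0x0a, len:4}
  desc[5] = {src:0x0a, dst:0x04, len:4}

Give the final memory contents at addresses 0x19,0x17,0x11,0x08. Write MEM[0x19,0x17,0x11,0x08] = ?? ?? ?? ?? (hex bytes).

MEM[0x19,0x17,0x11,0x08] = 3a 30 33 30

[0] 0x13->0x09 len=3 : 05 ba da
[1] 0x03->0x08 len=2 : 30 9a
[2] 0x02->0x11 len=7 : 33 30 9a af 0a 17 30
[3] 0x09->0x15 len=2 : 9a ba
[4] 0x06->0x0a len=4 : 0a 17 30 9a
[5] 0x0a->0x04 len=4 : 0a 17 30 9a
query mem[0x19]=0x3a, mem[0x17]=0x30, mem[0x11]=0x33, mem[0x08]=0x30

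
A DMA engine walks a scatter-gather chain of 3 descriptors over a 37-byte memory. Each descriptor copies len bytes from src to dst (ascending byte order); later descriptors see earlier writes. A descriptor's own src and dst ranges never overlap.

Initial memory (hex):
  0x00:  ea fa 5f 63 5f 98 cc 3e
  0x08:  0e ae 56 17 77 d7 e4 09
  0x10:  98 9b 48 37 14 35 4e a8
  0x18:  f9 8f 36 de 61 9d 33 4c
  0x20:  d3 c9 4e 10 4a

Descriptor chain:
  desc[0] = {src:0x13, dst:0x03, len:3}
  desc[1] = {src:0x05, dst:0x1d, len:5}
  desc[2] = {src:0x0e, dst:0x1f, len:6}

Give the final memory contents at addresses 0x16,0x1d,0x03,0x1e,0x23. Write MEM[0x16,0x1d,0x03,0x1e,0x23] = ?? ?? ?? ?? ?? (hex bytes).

#0 dst[0x03+3] := {0x37,0x14,0x35}
#1 dst[0x1d+5] := {0x35,0xcc,0x3e,0x0e,0xae}
#2 dst[0x1f+6] := {0xe4,0x09,0x98,0x9b,0x48,0x37}
query mem[0x16]=0x4e, mem[0x1d]=0x35, mem[0x03]=0x37, mem[0x1e]=0xcc, mem[0x23]=0x48

MEM[0x16,0x1d,0x03,0x1e,0x23] = 4e 35 37 cc 48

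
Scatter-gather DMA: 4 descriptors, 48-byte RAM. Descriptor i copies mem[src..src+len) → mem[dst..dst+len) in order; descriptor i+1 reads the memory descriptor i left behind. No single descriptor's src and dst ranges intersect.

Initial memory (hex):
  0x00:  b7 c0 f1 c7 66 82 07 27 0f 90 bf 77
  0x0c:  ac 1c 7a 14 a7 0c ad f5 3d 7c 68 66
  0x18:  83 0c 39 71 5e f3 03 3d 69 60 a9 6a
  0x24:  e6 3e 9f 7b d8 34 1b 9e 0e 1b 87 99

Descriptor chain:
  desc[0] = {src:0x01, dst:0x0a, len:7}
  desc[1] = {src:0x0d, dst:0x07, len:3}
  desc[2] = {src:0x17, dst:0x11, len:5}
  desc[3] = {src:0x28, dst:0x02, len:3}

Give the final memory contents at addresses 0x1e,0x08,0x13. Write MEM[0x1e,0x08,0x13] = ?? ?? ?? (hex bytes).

[0] 0x01->0x0a len=7 : c0 f1 c7 66 82 07 27
[1] 0x0d->0x07 len=3 : 66 82 07
[2] 0x17->0x11 len=5 : 66 83 0c 39 71
[3] 0x28->0x02 len=3 : d8 34 1b
query mem[0x1e]=0x03, mem[0x08]=0x82, mem[0x13]=0x0c

MEM[0x1e,0x08,0x13] = 03 82 0c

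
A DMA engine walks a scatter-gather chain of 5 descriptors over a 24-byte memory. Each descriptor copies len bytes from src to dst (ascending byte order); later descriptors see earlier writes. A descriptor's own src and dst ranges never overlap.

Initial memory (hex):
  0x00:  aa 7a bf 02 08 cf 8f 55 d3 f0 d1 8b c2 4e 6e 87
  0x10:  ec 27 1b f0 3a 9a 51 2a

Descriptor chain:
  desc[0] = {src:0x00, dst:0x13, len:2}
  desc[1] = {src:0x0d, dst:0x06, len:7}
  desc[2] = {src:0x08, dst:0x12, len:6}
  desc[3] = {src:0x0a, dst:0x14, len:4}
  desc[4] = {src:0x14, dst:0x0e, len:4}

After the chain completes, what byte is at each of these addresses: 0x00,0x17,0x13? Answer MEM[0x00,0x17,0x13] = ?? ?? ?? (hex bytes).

MEM[0x00,0x17,0x13] = aa 4e ec

#0 dst[0x13+2] := {0xaa,0x7a}
#1 dst[0x06+7] := {0x4e,0x6e,0x87,0xec,0x27,0x1b,0xaa}
#2 dst[0x12+6] := {0x87,0xec,0x27,0x1b,0xaa,0x4e}
#3 dst[0x14+4] := {0x27,0x1b,0xaa,0x4e}
#4 dst[0x0e+4] := {0x27,0x1b,0xaa,0x4e}
query mem[0x00]=0xaa, mem[0x17]=0x4e, mem[0x13]=0xec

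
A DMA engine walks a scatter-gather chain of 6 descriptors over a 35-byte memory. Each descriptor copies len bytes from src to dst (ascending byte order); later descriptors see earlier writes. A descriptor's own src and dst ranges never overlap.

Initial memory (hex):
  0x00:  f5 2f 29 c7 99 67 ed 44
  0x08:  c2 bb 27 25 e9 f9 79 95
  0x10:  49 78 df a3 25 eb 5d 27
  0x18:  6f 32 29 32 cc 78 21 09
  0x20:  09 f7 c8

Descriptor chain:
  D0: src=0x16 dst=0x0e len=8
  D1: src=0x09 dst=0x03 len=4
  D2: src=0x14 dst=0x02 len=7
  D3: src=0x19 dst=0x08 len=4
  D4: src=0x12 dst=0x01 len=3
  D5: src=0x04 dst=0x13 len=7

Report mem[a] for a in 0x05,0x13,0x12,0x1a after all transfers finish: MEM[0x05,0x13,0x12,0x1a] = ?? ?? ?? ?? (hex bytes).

MEM[0x05,0x13,0x12,0x1a] = 27 5d 29 29

#0 dst[0x0e+8] := {0x5d,0x27,0x6f,0x32,0x29,0x32,0xcc,0x78}
#1 dst[0x03+4] := {0xbb,0x27,0x25,0xe9}
#2 dst[0x02+7] := {0xcc,0x78,0x5d,0x27,0x6f,0x32,0x29}
#3 dst[0x08+4] := {0x32,0x29,0x32,0xcc}
#4 dst[0x01+3] := {0x29,0x32,0xcc}
#5 dst[0x13+7] := {0x5d,0x27,0x6f,0x32,0x32,0x29,0x32}
query mem[0x05]=0x27, mem[0x13]=0x5d, mem[0x12]=0x29, mem[0x1a]=0x29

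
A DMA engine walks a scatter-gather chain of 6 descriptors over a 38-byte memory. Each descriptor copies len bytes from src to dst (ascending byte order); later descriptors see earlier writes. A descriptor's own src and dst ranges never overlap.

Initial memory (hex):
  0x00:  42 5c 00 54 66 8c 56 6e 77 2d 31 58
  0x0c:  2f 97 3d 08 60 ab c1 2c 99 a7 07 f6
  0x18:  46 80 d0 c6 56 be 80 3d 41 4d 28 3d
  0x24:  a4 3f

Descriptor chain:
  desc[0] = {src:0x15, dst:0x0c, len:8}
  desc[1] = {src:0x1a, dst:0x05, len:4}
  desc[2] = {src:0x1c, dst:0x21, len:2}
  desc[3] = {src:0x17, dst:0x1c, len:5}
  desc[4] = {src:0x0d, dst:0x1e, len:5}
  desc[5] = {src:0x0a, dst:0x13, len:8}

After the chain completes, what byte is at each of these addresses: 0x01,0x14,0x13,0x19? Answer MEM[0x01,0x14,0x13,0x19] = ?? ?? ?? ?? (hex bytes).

#0 dst[0x0c+8] := {0xa7,0x07,0xf6,0x46,0x80,0xd0,0xc6,0x56}
#1 dst[0x05+4] := {0xd0,0xc6,0x56,0xbe}
#2 dst[0x21+2] := {0x56,0xbe}
#3 dst[0x1c+5] := {0xf6,0x46,0x80,0xd0,0xc6}
#4 dst[0x1e+5] := {0x07,0xf6,0x46,0x80,0xd0}
#5 dst[0x13+8] := {0x31,0x58,0xa7,0x07,0xf6,0x46,0x80,0xd0}
query mem[0x01]=0x5c, mem[0x14]=0x58, mem[0x13]=0x31, mem[0x19]=0x80

MEM[0x01,0x14,0x13,0x19] = 5c 58 31 80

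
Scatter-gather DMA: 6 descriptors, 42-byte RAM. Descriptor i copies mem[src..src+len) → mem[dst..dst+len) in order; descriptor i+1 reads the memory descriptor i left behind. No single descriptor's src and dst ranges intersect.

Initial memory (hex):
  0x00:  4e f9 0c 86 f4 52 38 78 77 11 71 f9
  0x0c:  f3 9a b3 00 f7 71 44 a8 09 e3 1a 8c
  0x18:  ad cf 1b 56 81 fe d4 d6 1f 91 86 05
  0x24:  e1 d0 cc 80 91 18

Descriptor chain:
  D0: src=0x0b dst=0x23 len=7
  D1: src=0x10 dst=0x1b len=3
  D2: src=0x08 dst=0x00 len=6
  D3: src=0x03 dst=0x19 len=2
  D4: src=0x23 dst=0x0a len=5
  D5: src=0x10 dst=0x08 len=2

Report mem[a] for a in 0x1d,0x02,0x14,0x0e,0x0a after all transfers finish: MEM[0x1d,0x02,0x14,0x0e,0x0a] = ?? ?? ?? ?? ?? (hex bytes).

MEM[0x1d,0x02,0x14,0x0e,0x0a] = 44 71 09 00 f9

D0: mem[0x23..0x29] <- [f9 f3 9a b3 00 f7 71]
D1: mem[0x1b..0x1d] <- [f7 71 44]
D2: mem[0x00..0x05] <- [77 11 71 f9 f3 9a]
D3: mem[0x19..0x1a] <- [f9 f3]
D4: mem[0x0a..0x0e] <- [f9 f3 9a b3 00]
D5: mem[0x08..0x09] <- [f7 71]
query mem[0x1d]=0x44, mem[0x02]=0x71, mem[0x14]=0x09, mem[0x0e]=0x00, mem[0x0a]=0xf9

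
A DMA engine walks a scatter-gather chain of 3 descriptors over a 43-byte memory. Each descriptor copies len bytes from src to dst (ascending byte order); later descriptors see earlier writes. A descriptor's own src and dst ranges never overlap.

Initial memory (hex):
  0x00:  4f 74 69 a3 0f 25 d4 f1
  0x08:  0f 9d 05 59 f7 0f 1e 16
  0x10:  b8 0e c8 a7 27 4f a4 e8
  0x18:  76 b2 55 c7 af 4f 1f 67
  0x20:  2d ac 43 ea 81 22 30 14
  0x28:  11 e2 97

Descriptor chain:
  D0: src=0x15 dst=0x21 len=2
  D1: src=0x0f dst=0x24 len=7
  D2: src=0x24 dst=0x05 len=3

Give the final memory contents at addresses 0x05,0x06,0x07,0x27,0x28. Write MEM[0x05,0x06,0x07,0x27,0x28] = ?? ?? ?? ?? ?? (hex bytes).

D0: mem[0x21..0x22] <- [4f a4]
D1: mem[0x24..0x2a] <- [16 b8 0e c8 a7 27 4f]
D2: mem[0x05..0x07] <- [16 b8 0e]
query mem[0x05]=0x16, mem[0x06]=0xb8, mem[0x07]=0x0e, mem[0x27]=0xc8, mem[0x28]=0xa7

MEM[0x05,0x06,0x07,0x27,0x28] = 16 b8 0e c8 a7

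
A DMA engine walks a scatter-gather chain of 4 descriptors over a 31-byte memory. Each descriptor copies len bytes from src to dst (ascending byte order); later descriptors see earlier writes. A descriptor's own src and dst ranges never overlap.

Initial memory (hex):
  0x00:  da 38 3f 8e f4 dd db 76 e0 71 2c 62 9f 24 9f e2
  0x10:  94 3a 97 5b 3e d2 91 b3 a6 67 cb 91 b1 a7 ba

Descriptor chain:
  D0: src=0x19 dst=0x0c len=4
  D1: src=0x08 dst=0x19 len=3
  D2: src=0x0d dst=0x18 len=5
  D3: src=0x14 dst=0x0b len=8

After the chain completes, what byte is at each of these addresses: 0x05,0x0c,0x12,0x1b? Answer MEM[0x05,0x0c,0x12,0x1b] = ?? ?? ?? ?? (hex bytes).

MEM[0x05,0x0c,0x12,0x1b] = dd d2 94 94

D0: mem[0x0c..0x0f] <- [67 cb 91 b1]
D1: mem[0x19..0x1b] <- [e0 71 2c]
D2: mem[0x18..0x1c] <- [cb 91 b1 94 3a]
D3: mem[0x0b..0x12] <- [3e d2 91 b3 cb 91 b1 94]
query mem[0x05]=0xdd, mem[0x0c]=0xd2, mem[0x12]=0x94, mem[0x1b]=0x94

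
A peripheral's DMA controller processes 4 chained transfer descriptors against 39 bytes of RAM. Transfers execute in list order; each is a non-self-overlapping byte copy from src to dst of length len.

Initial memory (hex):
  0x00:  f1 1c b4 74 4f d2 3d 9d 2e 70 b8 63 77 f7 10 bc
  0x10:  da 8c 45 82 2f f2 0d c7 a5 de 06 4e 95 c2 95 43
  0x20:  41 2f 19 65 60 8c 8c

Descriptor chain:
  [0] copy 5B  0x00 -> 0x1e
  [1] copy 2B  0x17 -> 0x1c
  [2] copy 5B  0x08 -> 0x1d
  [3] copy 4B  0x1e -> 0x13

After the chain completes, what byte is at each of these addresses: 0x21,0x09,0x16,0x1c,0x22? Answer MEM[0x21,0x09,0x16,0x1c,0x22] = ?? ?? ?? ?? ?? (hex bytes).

D0: mem[0x1e..0x22] <- [f1 1c b4 74 4f]
D1: mem[0x1c..0x1d] <- [c7 a5]
D2: mem[0x1d..0x21] <- [2e 70 b8 63 77]
D3: mem[0x13..0x16] <- [70 b8 63 77]
query mem[0x21]=0x77, mem[0x09]=0x70, mem[0x16]=0x77, mem[0x1c]=0xc7, mem[0x22]=0x4f

MEM[0x21,0x09,0x16,0x1c,0x22] = 77 70 77 c7 4f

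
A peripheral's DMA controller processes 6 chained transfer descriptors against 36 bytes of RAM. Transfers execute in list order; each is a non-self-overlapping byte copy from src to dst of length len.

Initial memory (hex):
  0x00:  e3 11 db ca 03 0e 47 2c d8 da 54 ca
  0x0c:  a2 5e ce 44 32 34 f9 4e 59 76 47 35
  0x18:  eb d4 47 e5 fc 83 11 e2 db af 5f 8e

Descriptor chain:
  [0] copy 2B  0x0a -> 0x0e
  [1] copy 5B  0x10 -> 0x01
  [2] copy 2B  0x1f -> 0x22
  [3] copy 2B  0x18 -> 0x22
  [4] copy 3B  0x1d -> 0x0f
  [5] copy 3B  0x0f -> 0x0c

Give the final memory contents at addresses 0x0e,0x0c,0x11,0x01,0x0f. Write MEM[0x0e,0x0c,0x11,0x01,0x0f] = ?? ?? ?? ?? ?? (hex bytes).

[0] 0x0a->0x0e len=2 : 54 ca
[1] 0x10->0x01 len=5 : 32 34 f9 4e 59
[2] 0x1f->0x22 len=2 : e2 db
[3] 0x18->0x22 len=2 : eb d4
[4] 0x1d->0x0f len=3 : 83 11 e2
[5] 0x0f->0x0c len=3 : 83 11 e2
query mem[0x0e]=0xe2, mem[0x0c]=0x83, mem[0x11]=0xe2, mem[0x01]=0x32, mem[0x0f]=0x83

MEM[0x0e,0x0c,0x11,0x01,0x0f] = e2 83 e2 32 83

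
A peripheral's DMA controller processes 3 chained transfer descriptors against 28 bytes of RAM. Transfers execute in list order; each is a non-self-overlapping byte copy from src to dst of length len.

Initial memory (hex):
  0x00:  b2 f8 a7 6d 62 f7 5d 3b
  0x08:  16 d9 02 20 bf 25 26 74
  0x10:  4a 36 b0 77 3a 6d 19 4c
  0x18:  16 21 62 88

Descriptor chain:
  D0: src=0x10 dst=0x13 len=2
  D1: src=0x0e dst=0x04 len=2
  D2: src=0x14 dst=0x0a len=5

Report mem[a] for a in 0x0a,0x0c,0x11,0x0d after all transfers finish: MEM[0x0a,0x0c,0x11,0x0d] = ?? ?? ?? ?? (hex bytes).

[0] 0x10->0x13 len=2 : 4a 36
[1] 0x0e->0x04 len=2 : 26 74
[2] 0x14->0x0a len=5 : 36 6d 19 4c 16
query mem[0x0a]=0x36, mem[0x0c]=0x19, mem[0x11]=0x36, mem[0x0d]=0x4c

MEM[0x0a,0x0c,0x11,0x0d] = 36 19 36 4c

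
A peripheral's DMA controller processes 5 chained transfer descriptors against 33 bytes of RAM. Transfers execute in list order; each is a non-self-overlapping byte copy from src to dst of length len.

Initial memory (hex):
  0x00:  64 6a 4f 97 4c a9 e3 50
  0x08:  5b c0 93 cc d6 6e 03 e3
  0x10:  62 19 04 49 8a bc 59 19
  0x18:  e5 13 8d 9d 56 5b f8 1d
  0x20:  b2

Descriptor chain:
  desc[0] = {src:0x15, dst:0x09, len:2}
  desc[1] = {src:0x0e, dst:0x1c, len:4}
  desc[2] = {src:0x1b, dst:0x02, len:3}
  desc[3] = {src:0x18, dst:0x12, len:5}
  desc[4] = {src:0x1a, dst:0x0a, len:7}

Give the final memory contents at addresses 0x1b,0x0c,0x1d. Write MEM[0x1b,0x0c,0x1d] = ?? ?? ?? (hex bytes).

D0: mem[0x09..0x0a] <- [bc 59]
D1: mem[0x1c..0x1f] <- [03 e3 62 19]
D2: mem[0x02..0x04] <- [9d 03 e3]
D3: mem[0x12..0x16] <- [e5 13 8d 9d 03]
D4: mem[0x0a..0x10] <- [8d 9d 03 e3 62 19 b2]
query mem[0x1b]=0x9d, mem[0x0c]=0x03, mem[0x1d]=0xe3

MEM[0x1b,0x0c,0x1d] = 9d 03 e3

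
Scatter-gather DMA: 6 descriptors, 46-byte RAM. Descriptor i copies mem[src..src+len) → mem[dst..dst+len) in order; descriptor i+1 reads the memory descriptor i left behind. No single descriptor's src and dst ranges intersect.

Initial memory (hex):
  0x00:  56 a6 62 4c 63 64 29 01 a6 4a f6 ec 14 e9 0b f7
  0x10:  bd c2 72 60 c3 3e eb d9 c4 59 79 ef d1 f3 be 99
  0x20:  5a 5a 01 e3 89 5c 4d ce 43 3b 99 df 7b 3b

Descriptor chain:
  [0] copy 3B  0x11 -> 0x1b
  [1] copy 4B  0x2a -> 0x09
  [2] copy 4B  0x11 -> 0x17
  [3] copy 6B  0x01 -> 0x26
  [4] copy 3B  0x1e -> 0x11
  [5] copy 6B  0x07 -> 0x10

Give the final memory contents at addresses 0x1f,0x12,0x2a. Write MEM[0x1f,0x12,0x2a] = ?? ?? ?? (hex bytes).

MEM[0x1f,0x12,0x2a] = 99 99 64

[0] 0x11->0x1b len=3 : c2 72 60
[1] 0x2a->0x09 len=4 : 99 df 7b 3b
[2] 0x11->0x17 len=4 : c2 72 60 c3
[3] 0x01->0x26 len=6 : a6 62 4c 63 64 29
[4] 0x1e->0x11 len=3 : be 99 5a
[5] 0x07->0x10 len=6 : 01 a6 99 df 7b 3b
query mem[0x1f]=0x99, mem[0x12]=0x99, mem[0x2a]=0x64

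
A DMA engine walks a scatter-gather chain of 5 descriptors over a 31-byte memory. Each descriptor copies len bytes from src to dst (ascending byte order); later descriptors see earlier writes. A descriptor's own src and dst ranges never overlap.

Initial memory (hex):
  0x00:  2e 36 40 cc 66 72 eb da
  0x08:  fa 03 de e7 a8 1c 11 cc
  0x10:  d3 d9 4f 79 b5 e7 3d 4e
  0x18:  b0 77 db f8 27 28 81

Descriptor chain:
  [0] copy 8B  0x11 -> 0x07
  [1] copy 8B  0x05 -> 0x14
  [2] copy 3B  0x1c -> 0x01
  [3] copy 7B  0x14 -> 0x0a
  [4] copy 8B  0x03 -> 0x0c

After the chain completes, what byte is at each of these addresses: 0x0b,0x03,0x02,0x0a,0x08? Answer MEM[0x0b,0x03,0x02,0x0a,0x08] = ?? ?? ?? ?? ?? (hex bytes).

#0 dst[0x07+8] := {0xd9,0x4f,0x79,0xb5,0xe7,0x3d,0x4e,0xb0}
#1 dst[0x14+8] := {0x72,0xeb,0xd9,0x4f,0x79,0xb5,0xe7,0x3d}
#2 dst[0x01+3] := {0x27,0x28,0x81}
#3 dst[0x0a+7] := {0x72,0xeb,0xd9,0x4f,0x79,0xb5,0xe7}
#4 dst[0x0c+8] := {0x81,0x66,0x72,0xeb,0xd9,0x4f,0x79,0x72}
query mem[0x0b]=0xeb, mem[0x03]=0x81, mem[0x02]=0x28, mem[0x0a]=0x72, mem[0x08]=0x4f

MEM[0x0b,0x03,0x02,0x0a,0x08] = eb 81 28 72 4f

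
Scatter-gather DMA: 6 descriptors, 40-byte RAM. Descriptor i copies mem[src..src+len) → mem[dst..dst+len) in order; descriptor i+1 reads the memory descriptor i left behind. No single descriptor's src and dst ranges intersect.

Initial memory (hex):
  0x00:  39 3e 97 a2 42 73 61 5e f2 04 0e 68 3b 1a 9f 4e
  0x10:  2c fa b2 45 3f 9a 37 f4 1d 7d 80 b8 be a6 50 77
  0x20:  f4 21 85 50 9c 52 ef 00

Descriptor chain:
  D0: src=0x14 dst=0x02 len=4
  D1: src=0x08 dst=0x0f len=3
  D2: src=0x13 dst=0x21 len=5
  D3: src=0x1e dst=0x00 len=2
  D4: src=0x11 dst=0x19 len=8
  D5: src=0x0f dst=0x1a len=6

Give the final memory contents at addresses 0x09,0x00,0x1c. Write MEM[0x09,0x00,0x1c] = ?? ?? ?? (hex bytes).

MEM[0x09,0x00,0x1c] = 04 50 0e

  after D0: wrote 4B at 0x02 = 3f9a37f4
  after D1: wrote 3B at 0x0f = f2040e
  after D2: wrote 5B at 0x21 = 453f9a37f4
  after D3: wrote 2B at 0x00 = 5077
  after D4: wrote 8B at 0x19 = 0eb2453f9a37f41d
  after D5: wrote 6B at 0x1a = f2040eb2453f
query mem[0x09]=0x04, mem[0x00]=0x50, mem[0x1c]=0x0e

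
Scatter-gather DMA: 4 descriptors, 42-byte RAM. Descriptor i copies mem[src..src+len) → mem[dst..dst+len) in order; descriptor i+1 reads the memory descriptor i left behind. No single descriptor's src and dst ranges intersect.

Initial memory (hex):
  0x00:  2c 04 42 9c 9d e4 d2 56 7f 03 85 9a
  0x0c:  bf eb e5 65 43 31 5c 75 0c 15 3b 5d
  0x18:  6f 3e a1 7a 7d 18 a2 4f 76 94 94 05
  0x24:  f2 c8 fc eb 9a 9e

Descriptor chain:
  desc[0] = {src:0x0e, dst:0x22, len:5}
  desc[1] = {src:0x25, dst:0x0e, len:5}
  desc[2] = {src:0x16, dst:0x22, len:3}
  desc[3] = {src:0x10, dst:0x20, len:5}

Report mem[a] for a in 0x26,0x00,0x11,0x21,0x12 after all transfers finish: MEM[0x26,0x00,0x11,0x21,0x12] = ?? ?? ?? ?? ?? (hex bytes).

MEM[0x26,0x00,0x11,0x21,0x12] = 5c 2c 9a 9a 9e

  after D0: wrote 5B at 0x22 = e56543315c
  after D1: wrote 5B at 0x0e = 315ceb9a9e
  after D2: wrote 3B at 0x22 = 3b5d6f
  after D3: wrote 5B at 0x20 = eb9a9e750c
query mem[0x26]=0x5c, mem[0x00]=0x2c, mem[0x11]=0x9a, mem[0x21]=0x9a, mem[0x12]=0x9e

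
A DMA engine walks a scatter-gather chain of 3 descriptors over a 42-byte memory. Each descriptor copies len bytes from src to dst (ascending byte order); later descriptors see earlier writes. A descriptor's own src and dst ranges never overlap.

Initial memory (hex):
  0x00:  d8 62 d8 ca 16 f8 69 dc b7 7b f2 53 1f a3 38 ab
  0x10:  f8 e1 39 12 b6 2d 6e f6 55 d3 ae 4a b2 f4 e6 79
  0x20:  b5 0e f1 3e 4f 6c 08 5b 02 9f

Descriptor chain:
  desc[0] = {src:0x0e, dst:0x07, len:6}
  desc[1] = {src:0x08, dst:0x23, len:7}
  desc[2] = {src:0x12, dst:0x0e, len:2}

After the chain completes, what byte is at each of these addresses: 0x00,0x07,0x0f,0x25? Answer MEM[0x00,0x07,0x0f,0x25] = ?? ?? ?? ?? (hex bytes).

D0: mem[0x07..0x0c] <- [38 ab f8 e1 39 12]
D1: mem[0x23..0x29] <- [ab f8 e1 39 12 a3 38]
D2: mem[0x0e..0x0f] <- [39 12]
query mem[0x00]=0xd8, mem[0x07]=0x38, mem[0x0f]=0x12, mem[0x25]=0xe1

MEM[0x00,0x07,0x0f,0x25] = d8 38 12 e1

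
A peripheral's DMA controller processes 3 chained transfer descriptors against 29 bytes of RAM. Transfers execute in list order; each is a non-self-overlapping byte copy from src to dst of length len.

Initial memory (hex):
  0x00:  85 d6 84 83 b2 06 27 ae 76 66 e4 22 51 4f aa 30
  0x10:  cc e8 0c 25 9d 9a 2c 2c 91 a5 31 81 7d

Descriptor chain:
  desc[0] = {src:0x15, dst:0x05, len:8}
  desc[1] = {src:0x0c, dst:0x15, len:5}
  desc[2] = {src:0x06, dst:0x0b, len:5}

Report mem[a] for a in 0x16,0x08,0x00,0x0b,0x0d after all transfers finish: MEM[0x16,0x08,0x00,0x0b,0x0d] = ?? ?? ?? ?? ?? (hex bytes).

D0: mem[0x05..0x0c] <- [9a 2c 2c 91 a5 31 81 7d]
D1: mem[0x15..0x19] <- [7d 4f aa 30 cc]
D2: mem[0x0b..0x0f] <- [2c 2c 91 a5 31]
query mem[0x16]=0x4f, mem[0x08]=0x91, mem[0x00]=0x85, mem[0x0b]=0x2c, mem[0x0d]=0x91

MEM[0x16,0x08,0x00,0x0b,0x0d] = 4f 91 85 2c 91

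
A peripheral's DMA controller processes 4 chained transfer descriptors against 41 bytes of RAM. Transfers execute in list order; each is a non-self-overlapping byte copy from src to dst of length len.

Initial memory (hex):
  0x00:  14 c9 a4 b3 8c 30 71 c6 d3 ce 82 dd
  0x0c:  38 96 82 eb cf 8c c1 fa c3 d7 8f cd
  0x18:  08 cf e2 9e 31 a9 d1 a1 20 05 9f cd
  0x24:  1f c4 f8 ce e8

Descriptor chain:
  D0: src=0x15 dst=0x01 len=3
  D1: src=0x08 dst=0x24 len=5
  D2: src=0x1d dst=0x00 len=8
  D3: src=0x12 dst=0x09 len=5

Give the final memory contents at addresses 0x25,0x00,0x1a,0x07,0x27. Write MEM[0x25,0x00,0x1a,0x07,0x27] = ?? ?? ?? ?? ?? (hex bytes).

MEM[0x25,0x00,0x1a,0x07,0x27] = ce a9 e2 d3 dd

[0] 0x15->0x01 len=3 : d7 8f cd
[1] 0x08->0x24 len=5 : d3 ce 82 dd 38
[2] 0x1d->0x00 len=8 : a9 d1 a1 20 05 9f cd d3
[3] 0x12->0x09 len=5 : c1 fa c3 d7 8f
query mem[0x25]=0xce, mem[0x00]=0xa9, mem[0x1a]=0xe2, mem[0x07]=0xd3, mem[0x27]=0xdd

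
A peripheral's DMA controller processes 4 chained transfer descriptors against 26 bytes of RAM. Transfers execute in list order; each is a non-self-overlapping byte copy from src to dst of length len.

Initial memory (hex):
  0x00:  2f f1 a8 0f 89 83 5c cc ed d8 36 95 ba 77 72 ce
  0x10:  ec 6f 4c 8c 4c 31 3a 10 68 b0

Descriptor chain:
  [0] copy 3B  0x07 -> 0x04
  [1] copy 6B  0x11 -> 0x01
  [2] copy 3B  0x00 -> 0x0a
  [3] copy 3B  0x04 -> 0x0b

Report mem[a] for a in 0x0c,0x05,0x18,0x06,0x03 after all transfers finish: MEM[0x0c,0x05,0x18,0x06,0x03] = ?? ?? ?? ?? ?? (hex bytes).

D0: mem[0x04..0x06] <- [cc ed d8]
D1: mem[0x01..0x06] <- [6f 4c 8c 4c 31 3a]
D2: mem[0x0a..0x0c] <- [2f 6f 4c]
D3: mem[0x0b..0x0d] <- [4c 31 3a]
query mem[0x0c]=0x31, mem[0x05]=0x31, mem[0x18]=0x68, mem[0x06]=0x3a, mem[0x03]=0x8c

MEM[0x0c,0x05,0x18,0x06,0x03] = 31 31 68 3a 8c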